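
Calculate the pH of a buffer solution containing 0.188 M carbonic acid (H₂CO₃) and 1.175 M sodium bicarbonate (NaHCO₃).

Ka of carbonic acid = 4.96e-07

pKa = -log(4.96e-07) = 6.30. pH = pKa + log([A⁻]/[HA]) = 6.30 + log(1.175/0.188)

pH = 7.10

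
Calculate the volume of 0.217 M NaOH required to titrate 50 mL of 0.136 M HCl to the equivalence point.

At equivalence: moles acid = moles base. moles HCl = 0.136 × 50/1000 = 0.0068 mol. V_base = moles / 0.217 × 1000 = 31.3 mL.

V_{base} = 31.3 mL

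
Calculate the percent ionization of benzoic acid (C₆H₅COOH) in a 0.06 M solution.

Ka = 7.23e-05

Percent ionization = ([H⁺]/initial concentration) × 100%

Using Ka equilibrium: x² + Ka×x - Ka×C = 0. Solving: [H⁺] = 2.0470e-03. Percent = (2.0470e-03/0.06) × 100

Percent ionization = 3.41%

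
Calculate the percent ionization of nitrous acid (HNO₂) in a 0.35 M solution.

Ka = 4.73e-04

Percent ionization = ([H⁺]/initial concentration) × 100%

Using Ka equilibrium: x² + Ka×x - Ka×C = 0. Solving: [H⁺] = 1.2632e-02. Percent = (1.2632e-02/0.35) × 100

Percent ionization = 3.61%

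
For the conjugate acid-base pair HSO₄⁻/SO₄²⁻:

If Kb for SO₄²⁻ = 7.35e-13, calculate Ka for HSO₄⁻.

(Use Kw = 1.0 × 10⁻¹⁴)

For a conjugate pair Ka × Kb = Kw, so Ka = Kw/Kb = 1.0 × 10⁻¹⁴ / 7.35e-13 = 1.36e-02.

K_a = 1.36e-02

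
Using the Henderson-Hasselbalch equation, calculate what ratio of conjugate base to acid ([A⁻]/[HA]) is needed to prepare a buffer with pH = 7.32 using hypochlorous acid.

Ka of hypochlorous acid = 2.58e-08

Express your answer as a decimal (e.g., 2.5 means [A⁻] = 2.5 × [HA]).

pKa = -log(2.58e-08) = 7.5884. pH = pKa + log([A⁻]/[HA]), so log([A⁻]/[HA]) = pH − pKa = 7.32 − 7.5884 = -0.2684. [A⁻]/[HA] = 10^(-0.2684) = 0.539

[A⁻]/[HA] = 0.539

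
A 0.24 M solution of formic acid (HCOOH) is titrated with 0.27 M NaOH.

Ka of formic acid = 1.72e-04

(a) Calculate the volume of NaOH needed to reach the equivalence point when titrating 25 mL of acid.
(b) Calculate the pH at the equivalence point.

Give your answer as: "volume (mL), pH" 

moles acid = 0.24 × 25/1000 = 0.006 mol; V_base = moles/0.27 × 1000 = 22.2 mL. At equivalence only the conjugate base is present: [A⁻] = 0.006/0.047 = 1.2706e-01 M. Kb = Kw/Ka = 5.81e-11; [OH⁻] = √(Kb × [A⁻]) = 2.7179e-06; pOH = 5.57; pH = 14 - pOH = 8.43.

V = 22.2 mL, pH = 8.43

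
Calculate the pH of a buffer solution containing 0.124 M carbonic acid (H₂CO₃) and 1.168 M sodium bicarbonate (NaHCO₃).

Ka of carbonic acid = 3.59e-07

pKa = -log(3.59e-07) = 6.44. pH = pKa + log([A⁻]/[HA]) = 6.44 + log(1.168/0.124)

pH = 7.42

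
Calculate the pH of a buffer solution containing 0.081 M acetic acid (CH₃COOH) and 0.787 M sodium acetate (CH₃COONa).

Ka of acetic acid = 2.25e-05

pKa = -log(2.25e-05) = 4.65. pH = pKa + log([A⁻]/[HA]) = 4.65 + log(0.787/0.081)

pH = 5.64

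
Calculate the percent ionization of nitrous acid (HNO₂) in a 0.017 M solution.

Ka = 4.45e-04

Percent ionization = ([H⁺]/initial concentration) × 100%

Using Ka equilibrium: x² + Ka×x - Ka×C = 0. Solving: [H⁺] = 2.5369e-03. Percent = (2.5369e-03/0.017) × 100

Percent ionization = 14.9%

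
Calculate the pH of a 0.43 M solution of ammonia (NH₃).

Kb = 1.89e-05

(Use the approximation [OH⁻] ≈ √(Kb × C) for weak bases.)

[OH⁻] = √(Kb × C) = √(1.89e-05 × 0.43) = 2.8508e-03. pOH = 2.55, pH = 14 - pOH

pH = 11.45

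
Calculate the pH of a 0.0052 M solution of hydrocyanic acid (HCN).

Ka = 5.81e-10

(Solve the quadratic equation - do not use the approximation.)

x² + Ka×x - Ka×C = 0. Using quadratic formula: [H⁺] = 1.7379e-06

pH = 5.76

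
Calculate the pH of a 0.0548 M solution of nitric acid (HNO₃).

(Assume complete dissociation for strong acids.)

[H⁺] = 0.0548 M for strong acid. pH = -log[H⁺] = -log(0.0548)

pH = 1.26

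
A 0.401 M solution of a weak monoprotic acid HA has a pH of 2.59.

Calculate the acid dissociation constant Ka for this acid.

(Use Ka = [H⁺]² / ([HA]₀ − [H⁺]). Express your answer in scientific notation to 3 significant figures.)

[H⁺] = 10^(−pH) = 10^(−2.59) = 2.570e-03 M. For HA ⇌ H⁺ + A⁻, Ka = [H⁺][A⁻]/[HA] = [H⁺]² / ([HA]₀ − [H⁺]) = (2.570e-03)² / (0.401 − 2.570e-03) = 1.66e-05.

K_a = 1.66e-05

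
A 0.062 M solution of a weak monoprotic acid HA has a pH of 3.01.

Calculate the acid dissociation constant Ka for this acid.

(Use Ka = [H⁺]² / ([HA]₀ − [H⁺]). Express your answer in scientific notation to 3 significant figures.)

[H⁺] = 10^(−pH) = 10^(−3.01) = 9.772e-04 M. For HA ⇌ H⁺ + A⁻, Ka = [H⁺][A⁻]/[HA] = [H⁺]² / ([HA]₀ − [H⁺]) = (9.772e-04)² / (0.062 − 9.772e-04) = 1.56e-05.

K_a = 1.56e-05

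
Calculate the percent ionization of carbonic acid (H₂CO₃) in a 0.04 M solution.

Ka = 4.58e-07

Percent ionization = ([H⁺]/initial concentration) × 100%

Using Ka equilibrium: x² + Ka×x - Ka×C = 0. Solving: [H⁺] = 1.3512e-04. Percent = (1.3512e-04/0.04) × 100

Percent ionization = 0.338%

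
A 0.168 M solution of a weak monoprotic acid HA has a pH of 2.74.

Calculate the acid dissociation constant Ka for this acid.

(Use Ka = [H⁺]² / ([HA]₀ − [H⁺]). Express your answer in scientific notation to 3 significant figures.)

[H⁺] = 10^(−pH) = 10^(−2.74) = 1.820e-03 M. For HA ⇌ H⁺ + A⁻, Ka = [H⁺][A⁻]/[HA] = [H⁺]² / ([HA]₀ − [H⁺]) = (1.820e-03)² / (0.168 − 1.820e-03) = 1.99e-05.

K_a = 1.99e-05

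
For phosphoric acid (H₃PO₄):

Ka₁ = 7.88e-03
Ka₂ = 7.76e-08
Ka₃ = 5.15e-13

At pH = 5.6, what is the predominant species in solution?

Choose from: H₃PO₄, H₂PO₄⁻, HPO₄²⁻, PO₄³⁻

pKa₁ = 2.10, pKa₂ = 7.11, pKa₃ = 12.29. For a polyprotic acid the predominant species crosses at each pKa: below pKa_n the protonated form dominates, above it the deprotonated form does. At pH = 5.6, the predominant species is H₂PO₄⁻.

H₂PO₄⁻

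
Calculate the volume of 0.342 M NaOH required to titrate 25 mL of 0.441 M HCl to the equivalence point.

At equivalence: moles acid = moles base. moles HCl = 0.441 × 25/1000 = 0.01103 mol. V_base = moles / 0.342 × 1000 = 32.2 mL.

V_{base} = 32.2 mL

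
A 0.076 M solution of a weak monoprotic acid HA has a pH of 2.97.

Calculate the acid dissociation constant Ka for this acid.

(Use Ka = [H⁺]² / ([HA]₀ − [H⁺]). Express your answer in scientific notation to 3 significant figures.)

[H⁺] = 10^(−pH) = 10^(−2.97) = 1.072e-03 M. For HA ⇌ H⁺ + A⁻, Ka = [H⁺][A⁻]/[HA] = [H⁺]² / ([HA]₀ − [H⁺]) = (1.072e-03)² / (0.076 − 1.072e-03) = 1.53e-05.

K_a = 1.53e-05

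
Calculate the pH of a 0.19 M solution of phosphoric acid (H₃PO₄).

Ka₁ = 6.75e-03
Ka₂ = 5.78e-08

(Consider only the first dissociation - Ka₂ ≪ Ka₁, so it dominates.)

First dissociation dominates. From Ka₁ = [H⁺][HA⁻]/[H₂A], x² + Ka₁·x − Ka₁·C = 0 with C = 0.19 M and Ka₁ = 6.75e-03. Solving: [H⁺] = (−Ka₁ + √(Ka₁² + 4·Ka₁·C)) / 2 = 3.2596e-02 M. pH = -log(3.2596e-02) = 1.49.

pH = 1.49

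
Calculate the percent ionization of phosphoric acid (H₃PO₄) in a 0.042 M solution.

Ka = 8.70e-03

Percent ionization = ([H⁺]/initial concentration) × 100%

Using Ka equilibrium: x² + Ka×x - Ka×C = 0. Solving: [H⁺] = 1.5254e-02. Percent = (1.5254e-02/0.042) × 100

Percent ionization = 36.3%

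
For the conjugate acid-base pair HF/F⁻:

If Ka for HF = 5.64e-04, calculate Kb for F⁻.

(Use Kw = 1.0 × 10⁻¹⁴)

For a conjugate pair Ka × Kb = Kw, so Kb = Kw/Ka = 1.0 × 10⁻¹⁴ / 5.64e-04 = 1.77e-11.

K_b = 1.77e-11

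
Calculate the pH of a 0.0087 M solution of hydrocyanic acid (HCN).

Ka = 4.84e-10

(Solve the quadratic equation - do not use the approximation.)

x² + Ka×x - Ka×C = 0. Using quadratic formula: [H⁺] = 2.0518e-06

pH = 5.69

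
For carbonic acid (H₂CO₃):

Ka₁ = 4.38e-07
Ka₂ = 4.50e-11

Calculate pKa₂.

pKa₂ = -log(Ka₂) = -log(4.50e-11) = 10.35.

pK_{a2} = 10.35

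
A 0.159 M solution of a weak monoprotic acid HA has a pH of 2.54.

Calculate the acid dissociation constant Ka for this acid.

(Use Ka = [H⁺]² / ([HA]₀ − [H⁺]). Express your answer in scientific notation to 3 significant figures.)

[H⁺] = 10^(−pH) = 10^(−2.54) = 2.884e-03 M. For HA ⇌ H⁺ + A⁻, Ka = [H⁺][A⁻]/[HA] = [H⁺]² / ([HA]₀ − [H⁺]) = (2.884e-03)² / (0.159 − 2.884e-03) = 5.33e-05.

K_a = 5.33e-05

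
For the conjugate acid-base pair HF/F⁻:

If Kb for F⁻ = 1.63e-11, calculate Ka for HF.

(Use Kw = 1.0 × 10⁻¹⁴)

For a conjugate pair Ka × Kb = Kw, so Ka = Kw/Kb = 1.0 × 10⁻¹⁴ / 1.63e-11 = 6.13e-04.

K_a = 6.13e-04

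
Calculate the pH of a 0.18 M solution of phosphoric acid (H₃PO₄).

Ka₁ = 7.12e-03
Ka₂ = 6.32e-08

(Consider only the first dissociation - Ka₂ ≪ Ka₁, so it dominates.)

First dissociation dominates. From Ka₁ = [H⁺][HA⁻]/[H₂A], x² + Ka₁·x − Ka₁·C = 0 with C = 0.18 M and Ka₁ = 7.12e-03. Solving: [H⁺] = (−Ka₁ + √(Ka₁² + 4·Ka₁·C)) / 2 = 3.2416e-02 M. pH = -log(3.2416e-02) = 1.49.

pH = 1.49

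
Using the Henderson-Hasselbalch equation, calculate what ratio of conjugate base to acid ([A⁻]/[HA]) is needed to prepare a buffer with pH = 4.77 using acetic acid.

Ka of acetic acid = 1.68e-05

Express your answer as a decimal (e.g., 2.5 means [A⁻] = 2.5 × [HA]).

pKa = -log(1.68e-05) = 4.7747. pH = pKa + log([A⁻]/[HA]), so log([A⁻]/[HA]) = pH − pKa = 4.77 − 4.7747 = -0.0047. [A⁻]/[HA] = 10^(-0.0047) = 0.989

[A⁻]/[HA] = 0.989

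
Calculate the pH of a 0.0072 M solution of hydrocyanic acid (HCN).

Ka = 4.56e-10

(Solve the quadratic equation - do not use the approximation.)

x² + Ka×x - Ka×C = 0. Using quadratic formula: [H⁺] = 1.8117e-06

pH = 5.74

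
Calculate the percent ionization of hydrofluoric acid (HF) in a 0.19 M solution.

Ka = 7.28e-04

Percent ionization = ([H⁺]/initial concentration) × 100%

Using Ka equilibrium: x² + Ka×x - Ka×C = 0. Solving: [H⁺] = 1.1403e-02. Percent = (1.1403e-02/0.19) × 100

Percent ionization = 6%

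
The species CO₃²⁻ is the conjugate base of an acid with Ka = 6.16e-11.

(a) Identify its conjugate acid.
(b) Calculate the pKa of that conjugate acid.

(a) The conjugate acid is formed by adding one H⁺ to CO₃²⁻, giving HCO₃⁻. (b) pKa = -log(Ka) = -log(6.16e-11) = 10.21.

Conjugate acid: HCO₃⁻; pK_a = 10.21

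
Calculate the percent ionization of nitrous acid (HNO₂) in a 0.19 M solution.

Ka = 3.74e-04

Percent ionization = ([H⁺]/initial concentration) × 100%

Using Ka equilibrium: x² + Ka×x - Ka×C = 0. Solving: [H⁺] = 8.2448e-03. Percent = (8.2448e-03/0.19) × 100

Percent ionization = 4.34%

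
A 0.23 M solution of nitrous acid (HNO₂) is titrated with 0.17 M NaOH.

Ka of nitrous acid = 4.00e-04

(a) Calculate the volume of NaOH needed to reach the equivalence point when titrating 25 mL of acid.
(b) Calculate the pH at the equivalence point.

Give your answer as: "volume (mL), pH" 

moles acid = 0.23 × 25/1000 = 0.00575 mol; V_base = moles/0.17 × 1000 = 33.8 mL. At equivalence only the conjugate base is present: [A⁻] = 0.00575/0.059 = 9.7750e-02 M. Kb = Kw/Ka = 2.50e-11; [OH⁻] = √(Kb × [A⁻]) = 1.5632e-06; pOH = 5.81; pH = 14 - pOH = 8.19.

V = 33.8 mL, pH = 8.19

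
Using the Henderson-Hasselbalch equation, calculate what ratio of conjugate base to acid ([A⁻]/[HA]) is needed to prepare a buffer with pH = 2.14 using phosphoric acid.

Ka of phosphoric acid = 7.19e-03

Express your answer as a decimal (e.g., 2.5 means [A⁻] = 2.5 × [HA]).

pKa = -log(7.19e-03) = 2.1433. pH = pKa + log([A⁻]/[HA]), so log([A⁻]/[HA]) = pH − pKa = 2.14 − 2.1433 = -0.0033. [A⁻]/[HA] = 10^(-0.0033) = 0.992

[A⁻]/[HA] = 0.992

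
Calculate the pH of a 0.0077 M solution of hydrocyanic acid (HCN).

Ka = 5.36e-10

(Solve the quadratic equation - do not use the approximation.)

x² + Ka×x - Ka×C = 0. Using quadratic formula: [H⁺] = 2.0313e-06

pH = 5.69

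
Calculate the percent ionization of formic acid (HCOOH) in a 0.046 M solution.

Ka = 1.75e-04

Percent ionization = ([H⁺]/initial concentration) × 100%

Using Ka equilibrium: x² + Ka×x - Ka×C = 0. Solving: [H⁺] = 2.7511e-03. Percent = (2.7511e-03/0.046) × 100

Percent ionization = 5.98%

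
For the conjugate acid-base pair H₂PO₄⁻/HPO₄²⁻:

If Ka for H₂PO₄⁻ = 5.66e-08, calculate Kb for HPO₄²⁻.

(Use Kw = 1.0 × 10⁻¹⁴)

For a conjugate pair Ka × Kb = Kw, so Kb = Kw/Ka = 1.0 × 10⁻¹⁴ / 5.66e-08 = 1.77e-07.

K_b = 1.77e-07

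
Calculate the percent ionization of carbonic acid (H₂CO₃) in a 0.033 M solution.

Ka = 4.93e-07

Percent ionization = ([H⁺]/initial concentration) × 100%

Using Ka equilibrium: x² + Ka×x - Ka×C = 0. Solving: [H⁺] = 1.2730e-04. Percent = (1.2730e-04/0.033) × 100

Percent ionization = 0.386%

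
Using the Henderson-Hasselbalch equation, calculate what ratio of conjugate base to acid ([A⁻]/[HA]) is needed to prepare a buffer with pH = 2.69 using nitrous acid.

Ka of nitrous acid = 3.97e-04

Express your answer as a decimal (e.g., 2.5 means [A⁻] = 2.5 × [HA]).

pKa = -log(3.97e-04) = 3.4012. pH = pKa + log([A⁻]/[HA]), so log([A⁻]/[HA]) = pH − pKa = 2.69 − 3.4012 = -0.7112. [A⁻]/[HA] = 10^(-0.7112) = 0.194

[A⁻]/[HA] = 0.194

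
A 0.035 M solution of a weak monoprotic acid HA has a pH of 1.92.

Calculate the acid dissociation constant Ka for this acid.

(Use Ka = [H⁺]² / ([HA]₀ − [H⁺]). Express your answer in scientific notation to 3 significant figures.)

[H⁺] = 10^(−pH) = 10^(−1.92) = 1.202e-02 M. For HA ⇌ H⁺ + A⁻, Ka = [H⁺][A⁻]/[HA] = [H⁺]² / ([HA]₀ − [H⁺]) = (1.202e-02)² / (0.035 − 1.202e-02) = 6.29e-03.

K_a = 6.29e-03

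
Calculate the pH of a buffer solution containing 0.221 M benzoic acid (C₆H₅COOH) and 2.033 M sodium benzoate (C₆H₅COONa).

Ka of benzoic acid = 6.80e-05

pKa = -log(6.80e-05) = 4.17. pH = pKa + log([A⁻]/[HA]) = 4.17 + log(2.033/0.221)

pH = 5.13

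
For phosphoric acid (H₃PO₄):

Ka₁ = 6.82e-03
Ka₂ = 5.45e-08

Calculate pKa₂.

pKa₂ = -log(Ka₂) = -log(5.45e-08) = 7.26.

pK_{a2} = 7.26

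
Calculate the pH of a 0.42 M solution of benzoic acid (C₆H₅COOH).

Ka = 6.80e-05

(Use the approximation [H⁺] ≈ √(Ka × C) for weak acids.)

[H⁺] = √(Ka × C) = √(6.80e-05 × 0.42) = 5.3442e-03. pH = -log(5.3442e-03)

pH = 2.27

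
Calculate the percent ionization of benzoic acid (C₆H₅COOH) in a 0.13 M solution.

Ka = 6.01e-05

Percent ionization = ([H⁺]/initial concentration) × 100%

Using Ka equilibrium: x² + Ka×x - Ka×C = 0. Solving: [H⁺] = 2.7653e-03. Percent = (2.7653e-03/0.13) × 100

Percent ionization = 2.13%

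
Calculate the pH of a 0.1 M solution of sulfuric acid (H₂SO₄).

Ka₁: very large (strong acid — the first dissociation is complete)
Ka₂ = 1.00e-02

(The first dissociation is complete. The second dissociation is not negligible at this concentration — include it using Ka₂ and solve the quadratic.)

First dissociation is complete: [H⁺]₀ = [HSO₄⁻]₀ = C = 0.1 M. Second dissociation HSO₄⁻ ⇌ H⁺ + SO₄²⁻: let x = [SO₄²⁻]. Ka₂ = (C + x)·x / (C − x) = 1.00e-02 → x² + (C + Ka₂)·x − Ka₂·C = 0 → x² + 0.11000·x − 1.000e-03 = 0. x = (−0.11000 + √(0.11000² + 4 × 1.000e-03)) / 2 = 8.4429e-03 M. [H⁺] = C + x = 0.1 + 8.4429e-03 = 1.0844e-01 M. pH = -log(1.0844e-01) = 0.96.

pH = 0.96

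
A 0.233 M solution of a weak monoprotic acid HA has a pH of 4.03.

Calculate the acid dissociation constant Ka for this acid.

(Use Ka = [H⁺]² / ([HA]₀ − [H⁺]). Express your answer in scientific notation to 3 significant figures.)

[H⁺] = 10^(−pH) = 10^(−4.03) = 9.333e-05 M. For HA ⇌ H⁺ + A⁻, Ka = [H⁺][A⁻]/[HA] = [H⁺]² / ([HA]₀ − [H⁺]) = (9.333e-05)² / (0.233 − 9.333e-05) = 3.74e-08.

K_a = 3.74e-08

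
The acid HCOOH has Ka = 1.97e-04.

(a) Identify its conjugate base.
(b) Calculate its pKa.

(a) The conjugate base is formed by removing one H⁺ from HCOOH, giving HCOO⁻. (b) pKa = -log(Ka) = -log(1.97e-04) = 3.71.

Conjugate base: HCOO⁻; pK_a = 3.71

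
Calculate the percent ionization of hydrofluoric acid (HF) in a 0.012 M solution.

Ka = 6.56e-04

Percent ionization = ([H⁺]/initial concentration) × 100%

Using Ka equilibrium: x² + Ka×x - Ka×C = 0. Solving: [H⁺] = 2.4968e-03. Percent = (2.4968e-03/0.012) × 100

Percent ionization = 20.8%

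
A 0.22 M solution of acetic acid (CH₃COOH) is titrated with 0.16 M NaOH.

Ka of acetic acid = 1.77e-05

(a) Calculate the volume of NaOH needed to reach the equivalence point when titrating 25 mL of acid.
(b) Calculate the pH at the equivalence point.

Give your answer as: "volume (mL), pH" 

moles acid = 0.22 × 25/1000 = 0.0055 mol; V_base = moles/0.16 × 1000 = 34.4 mL. At equivalence only the conjugate base is present: [A⁻] = 0.0055/0.059 = 9.2632e-02 M. Kb = Kw/Ka = 5.65e-10; [OH⁻] = √(Kb × [A⁻]) = 7.2342e-06; pOH = 5.14; pH = 14 - pOH = 8.86.

V = 34.4 mL, pH = 8.86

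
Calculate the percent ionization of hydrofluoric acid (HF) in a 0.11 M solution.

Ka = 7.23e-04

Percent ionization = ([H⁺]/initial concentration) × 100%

Using Ka equilibrium: x² + Ka×x - Ka×C = 0. Solving: [H⁺] = 8.5638e-03. Percent = (8.5638e-03/0.11) × 100

Percent ionization = 7.79%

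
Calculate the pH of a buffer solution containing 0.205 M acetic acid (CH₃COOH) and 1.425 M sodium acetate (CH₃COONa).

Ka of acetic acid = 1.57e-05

pKa = -log(1.57e-05) = 4.80. pH = pKa + log([A⁻]/[HA]) = 4.80 + log(1.425/0.205)

pH = 5.65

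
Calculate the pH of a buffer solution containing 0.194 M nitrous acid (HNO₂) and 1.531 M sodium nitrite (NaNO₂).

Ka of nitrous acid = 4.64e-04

pKa = -log(4.64e-04) = 3.33. pH = pKa + log([A⁻]/[HA]) = 3.33 + log(1.531/0.194)

pH = 4.23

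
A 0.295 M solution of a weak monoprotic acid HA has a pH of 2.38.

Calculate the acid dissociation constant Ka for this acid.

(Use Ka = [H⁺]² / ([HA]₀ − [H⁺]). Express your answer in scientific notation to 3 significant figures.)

[H⁺] = 10^(−pH) = 10^(−2.38) = 4.169e-03 M. For HA ⇌ H⁺ + A⁻, Ka = [H⁺][A⁻]/[HA] = [H⁺]² / ([HA]₀ − [H⁺]) = (4.169e-03)² / (0.295 − 4.169e-03) = 5.98e-05.

K_a = 5.98e-05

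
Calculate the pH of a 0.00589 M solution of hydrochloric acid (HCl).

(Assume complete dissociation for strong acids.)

[H⁺] = 0.00589 M for strong acid. pH = -log[H⁺] = -log(0.00589)

pH = 2.23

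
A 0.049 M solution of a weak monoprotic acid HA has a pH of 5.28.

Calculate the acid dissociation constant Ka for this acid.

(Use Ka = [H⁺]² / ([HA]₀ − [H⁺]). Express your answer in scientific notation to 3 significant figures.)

[H⁺] = 10^(−pH) = 10^(−5.28) = 5.248e-06 M. For HA ⇌ H⁺ + A⁻, Ka = [H⁺][A⁻]/[HA] = [H⁺]² / ([HA]₀ − [H⁺]) = (5.248e-06)² / (0.049 − 5.248e-06) = 5.62e-10.

K_a = 5.62e-10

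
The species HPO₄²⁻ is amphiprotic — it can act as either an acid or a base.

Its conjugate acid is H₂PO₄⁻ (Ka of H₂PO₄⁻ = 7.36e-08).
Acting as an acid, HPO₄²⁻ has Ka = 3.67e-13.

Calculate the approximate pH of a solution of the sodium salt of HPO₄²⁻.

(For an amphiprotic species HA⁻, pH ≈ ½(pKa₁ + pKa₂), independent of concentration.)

pKa₁ = -log(7.36e-08) = 7.13; pKa₂ = -log(3.67e-13) = 12.44. For an amphiprotic species, pH ≈ ½(pKa₁ + pKa₂) = ½(7.13 + 12.44) = 9.78.

pH = 9.78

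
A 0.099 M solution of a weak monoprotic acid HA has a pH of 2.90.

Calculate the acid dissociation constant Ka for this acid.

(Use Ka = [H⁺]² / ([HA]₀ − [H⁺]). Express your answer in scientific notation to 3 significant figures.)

[H⁺] = 10^(−pH) = 10^(−2.90) = 1.259e-03 M. For HA ⇌ H⁺ + A⁻, Ka = [H⁺][A⁻]/[HA] = [H⁺]² / ([HA]₀ − [H⁺]) = (1.259e-03)² / (0.099 − 1.259e-03) = 1.62e-05.

K_a = 1.62e-05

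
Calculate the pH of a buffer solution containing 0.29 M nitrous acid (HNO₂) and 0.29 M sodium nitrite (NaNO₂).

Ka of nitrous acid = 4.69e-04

pKa = -log(4.69e-04) = 3.33. pH = pKa + log([A⁻]/[HA]) = 3.33 + log(0.29/0.29)

pH = 3.33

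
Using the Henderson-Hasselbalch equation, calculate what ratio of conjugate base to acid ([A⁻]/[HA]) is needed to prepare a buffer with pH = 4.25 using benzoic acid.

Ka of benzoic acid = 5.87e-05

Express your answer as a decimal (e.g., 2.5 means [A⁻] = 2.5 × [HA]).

pKa = -log(5.87e-05) = 4.2314. pH = pKa + log([A⁻]/[HA]), so log([A⁻]/[HA]) = pH − pKa = 4.25 − 4.2314 = 0.0186. [A⁻]/[HA] = 10^(0.0186) = 1.04

[A⁻]/[HA] = 1.04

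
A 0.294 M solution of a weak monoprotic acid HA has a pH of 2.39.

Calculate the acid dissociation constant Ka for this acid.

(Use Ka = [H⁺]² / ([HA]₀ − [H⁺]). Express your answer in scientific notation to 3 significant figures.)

[H⁺] = 10^(−pH) = 10^(−2.39) = 4.074e-03 M. For HA ⇌ H⁺ + A⁻, Ka = [H⁺][A⁻]/[HA] = [H⁺]² / ([HA]₀ − [H⁺]) = (4.074e-03)² / (0.294 − 4.074e-03) = 5.72e-05.

K_a = 5.72e-05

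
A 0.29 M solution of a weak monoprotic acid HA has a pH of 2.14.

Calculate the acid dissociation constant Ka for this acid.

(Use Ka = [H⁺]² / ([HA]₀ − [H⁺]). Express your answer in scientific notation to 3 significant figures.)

[H⁺] = 10^(−pH) = 10^(−2.14) = 7.244e-03 M. For HA ⇌ H⁺ + A⁻, Ka = [H⁺][A⁻]/[HA] = [H⁺]² / ([HA]₀ − [H⁺]) = (7.244e-03)² / (0.29 − 7.244e-03) = 1.86e-04.

K_a = 1.86e-04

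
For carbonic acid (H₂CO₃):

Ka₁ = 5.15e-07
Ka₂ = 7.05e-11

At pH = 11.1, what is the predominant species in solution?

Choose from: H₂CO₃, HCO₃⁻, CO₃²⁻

pKa₁ = 6.29, pKa₂ = 10.15. For a polyprotic acid the predominant species crosses at each pKa: below pKa_n the protonated form dominates, above it the deprotonated form does. At pH = 11.1, the predominant species is CO₃²⁻.

CO₃²⁻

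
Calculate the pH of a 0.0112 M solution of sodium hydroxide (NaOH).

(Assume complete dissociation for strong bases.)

[OH⁻] = 0.0112 M for strong base. pOH = -log[OH⁻] = 1.95, pH = 14 - pOH

pH = 12.05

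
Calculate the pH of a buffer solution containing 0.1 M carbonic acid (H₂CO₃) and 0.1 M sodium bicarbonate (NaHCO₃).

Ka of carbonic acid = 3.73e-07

pKa = -log(3.73e-07) = 6.43. pH = pKa + log([A⁻]/[HA]) = 6.43 + log(0.1/0.1)

pH = 6.43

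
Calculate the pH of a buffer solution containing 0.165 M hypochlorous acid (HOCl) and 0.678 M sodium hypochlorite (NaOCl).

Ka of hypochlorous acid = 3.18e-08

pKa = -log(3.18e-08) = 7.50. pH = pKa + log([A⁻]/[HA]) = 7.50 + log(0.678/0.165)

pH = 8.11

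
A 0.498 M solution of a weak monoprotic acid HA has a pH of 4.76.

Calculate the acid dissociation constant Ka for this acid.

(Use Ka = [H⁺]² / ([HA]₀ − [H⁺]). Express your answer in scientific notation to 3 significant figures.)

[H⁺] = 10^(−pH) = 10^(−4.76) = 1.738e-05 M. For HA ⇌ H⁺ + A⁻, Ka = [H⁺][A⁻]/[HA] = [H⁺]² / ([HA]₀ − [H⁺]) = (1.738e-05)² / (0.498 − 1.738e-05) = 6.06e-10.

K_a = 6.06e-10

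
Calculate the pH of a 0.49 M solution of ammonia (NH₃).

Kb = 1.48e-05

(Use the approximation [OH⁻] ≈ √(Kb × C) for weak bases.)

[OH⁻] = √(Kb × C) = √(1.48e-05 × 0.49) = 2.6930e-03. pOH = 2.57, pH = 14 - pOH

pH = 11.43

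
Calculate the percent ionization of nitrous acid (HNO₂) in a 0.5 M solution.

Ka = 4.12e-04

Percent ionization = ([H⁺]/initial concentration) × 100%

Using Ka equilibrium: x² + Ka×x - Ka×C = 0. Solving: [H⁺] = 1.4148e-02. Percent = (1.4148e-02/0.5) × 100

Percent ionization = 2.83%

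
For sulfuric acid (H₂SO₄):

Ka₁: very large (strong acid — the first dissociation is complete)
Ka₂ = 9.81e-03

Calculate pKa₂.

pKa₂ = -log(Ka₂) = -log(9.81e-03) = 2.01.

pK_{a2} = 2.01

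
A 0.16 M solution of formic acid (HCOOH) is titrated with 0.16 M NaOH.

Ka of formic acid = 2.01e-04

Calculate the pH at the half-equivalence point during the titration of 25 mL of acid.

At half-equivalence [HA] = [A⁻], so Henderson-Hasselbalch gives pH = pKa = -log(2.01e-04) = 3.70.

pH = pKa = 3.70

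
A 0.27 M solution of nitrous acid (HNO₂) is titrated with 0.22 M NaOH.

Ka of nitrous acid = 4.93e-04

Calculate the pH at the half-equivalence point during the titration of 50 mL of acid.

At half-equivalence [HA] = [A⁻], so Henderson-Hasselbalch gives pH = pKa = -log(4.93e-04) = 3.31.

pH = pKa = 3.31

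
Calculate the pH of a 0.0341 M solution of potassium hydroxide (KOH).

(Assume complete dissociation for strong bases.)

[OH⁻] = 0.0341 M for strong base. pOH = -log[OH⁻] = 1.47, pH = 14 - pOH

pH = 12.53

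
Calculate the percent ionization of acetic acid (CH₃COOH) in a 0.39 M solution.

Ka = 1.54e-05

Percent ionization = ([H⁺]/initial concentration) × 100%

Using Ka equilibrium: x² + Ka×x - Ka×C = 0. Solving: [H⁺] = 2.4430e-03. Percent = (2.4430e-03/0.39) × 100

Percent ionization = 0.626%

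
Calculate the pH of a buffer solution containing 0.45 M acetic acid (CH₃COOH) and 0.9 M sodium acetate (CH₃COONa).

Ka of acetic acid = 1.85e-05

pKa = -log(1.85e-05) = 4.73. pH = pKa + log([A⁻]/[HA]) = 4.73 + log(0.9/0.45)

pH = 5.03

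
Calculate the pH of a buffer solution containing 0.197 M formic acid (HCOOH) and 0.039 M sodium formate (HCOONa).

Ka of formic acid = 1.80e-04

pKa = -log(1.80e-04) = 3.74. pH = pKa + log([A⁻]/[HA]) = 3.74 + log(0.039/0.197)

pH = 3.04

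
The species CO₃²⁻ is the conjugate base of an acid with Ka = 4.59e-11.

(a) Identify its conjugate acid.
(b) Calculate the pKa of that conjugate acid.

(a) The conjugate acid is formed by adding one H⁺ to CO₃²⁻, giving HCO₃⁻. (b) pKa = -log(Ka) = -log(4.59e-11) = 10.34.

Conjugate acid: HCO₃⁻; pK_a = 10.34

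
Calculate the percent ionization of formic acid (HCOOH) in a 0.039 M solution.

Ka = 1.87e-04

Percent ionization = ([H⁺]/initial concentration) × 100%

Using Ka equilibrium: x² + Ka×x - Ka×C = 0. Solving: [H⁺] = 2.6087e-03. Percent = (2.6087e-03/0.039) × 100

Percent ionization = 6.69%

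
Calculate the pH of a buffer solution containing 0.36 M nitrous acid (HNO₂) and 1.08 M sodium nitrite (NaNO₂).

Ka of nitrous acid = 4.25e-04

pKa = -log(4.25e-04) = 3.37. pH = pKa + log([A⁻]/[HA]) = 3.37 + log(1.08/0.36)

pH = 3.85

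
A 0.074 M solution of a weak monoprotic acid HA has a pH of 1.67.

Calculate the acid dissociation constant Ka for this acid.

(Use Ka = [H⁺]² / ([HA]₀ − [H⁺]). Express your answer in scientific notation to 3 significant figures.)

[H⁺] = 10^(−pH) = 10^(−1.67) = 2.138e-02 M. For HA ⇌ H⁺ + A⁻, Ka = [H⁺][A⁻]/[HA] = [H⁺]² / ([HA]₀ − [H⁺]) = (2.138e-02)² / (0.074 − 2.138e-02) = 8.69e-03.

K_a = 8.69e-03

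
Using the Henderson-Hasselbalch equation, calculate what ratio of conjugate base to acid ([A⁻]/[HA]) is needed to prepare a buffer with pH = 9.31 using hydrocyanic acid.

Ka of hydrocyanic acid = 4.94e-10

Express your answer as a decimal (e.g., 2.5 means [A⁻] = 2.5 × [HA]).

pKa = -log(4.94e-10) = 9.3063. pH = pKa + log([A⁻]/[HA]), so log([A⁻]/[HA]) = pH − pKa = 9.31 − 9.3063 = 0.0037. [A⁻]/[HA] = 10^(0.0037) = 1.01

[A⁻]/[HA] = 1.01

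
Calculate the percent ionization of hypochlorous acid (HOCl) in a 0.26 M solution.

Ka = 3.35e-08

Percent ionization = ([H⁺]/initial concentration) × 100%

Using Ka equilibrium: x² + Ka×x - Ka×C = 0. Solving: [H⁺] = 9.3311e-05. Percent = (9.3311e-05/0.26) × 100

Percent ionization = 0.0359%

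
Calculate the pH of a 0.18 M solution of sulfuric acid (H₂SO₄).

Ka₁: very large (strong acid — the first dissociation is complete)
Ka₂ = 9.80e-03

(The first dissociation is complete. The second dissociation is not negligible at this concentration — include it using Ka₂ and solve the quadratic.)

First dissociation is complete: [H⁺]₀ = [HSO₄⁻]₀ = C = 0.18 M. Second dissociation HSO₄⁻ ⇌ H⁺ + SO₄²⁻: let x = [SO₄²⁻]. Ka₂ = (C + x)·x / (C − x) = 9.80e-03 → x² + (C + Ka₂)·x − Ka₂·C = 0 → x² + 0.18980·x − 1.764e-03 = 0. x = (−0.18980 + √(0.18980² + 4 × 1.764e-03)) / 2 = 8.8787e-03 M. [H⁺] = C + x = 0.18 + 8.8787e-03 = 1.8888e-01 M. pH = -log(1.8888e-01) = 0.72.

pH = 0.72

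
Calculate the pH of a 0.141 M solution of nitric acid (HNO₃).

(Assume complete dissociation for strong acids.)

[H⁺] = 0.141 M for strong acid. pH = -log[H⁺] = -log(0.141)

pH = 0.85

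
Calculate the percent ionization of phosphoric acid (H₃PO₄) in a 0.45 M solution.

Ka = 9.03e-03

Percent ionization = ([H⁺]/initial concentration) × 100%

Using Ka equilibrium: x² + Ka×x - Ka×C = 0. Solving: [H⁺] = 5.9390e-02. Percent = (5.9390e-02/0.45) × 100

Percent ionization = 13.2%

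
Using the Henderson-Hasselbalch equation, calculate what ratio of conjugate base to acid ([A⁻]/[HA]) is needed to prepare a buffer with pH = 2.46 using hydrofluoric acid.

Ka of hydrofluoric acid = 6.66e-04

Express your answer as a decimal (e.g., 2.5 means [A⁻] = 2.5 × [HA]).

pKa = -log(6.66e-04) = 3.1765. pH = pKa + log([A⁻]/[HA]), so log([A⁻]/[HA]) = pH − pKa = 2.46 − 3.1765 = -0.7165. [A⁻]/[HA] = 10^(-0.7165) = 0.192

[A⁻]/[HA] = 0.192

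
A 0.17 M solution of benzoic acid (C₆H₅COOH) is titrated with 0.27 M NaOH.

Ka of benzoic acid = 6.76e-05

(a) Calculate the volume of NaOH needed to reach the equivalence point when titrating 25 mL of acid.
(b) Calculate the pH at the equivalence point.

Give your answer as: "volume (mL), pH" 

moles acid = 0.17 × 25/1000 = 0.00425 mol; V_base = moles/0.27 × 1000 = 15.7 mL. At equivalence only the conjugate base is present: [A⁻] = 0.00425/0.041 = 1.0432e-01 M. Kb = Kw/Ka = 1.48e-10; [OH⁻] = √(Kb × [A⁻]) = 3.9283e-06; pOH = 5.41; pH = 14 - pOH = 8.59.

V = 15.7 mL, pH = 8.59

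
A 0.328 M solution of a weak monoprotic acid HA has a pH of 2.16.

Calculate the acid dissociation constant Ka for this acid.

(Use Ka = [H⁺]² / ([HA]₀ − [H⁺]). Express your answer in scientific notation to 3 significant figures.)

[H⁺] = 10^(−pH) = 10^(−2.16) = 6.918e-03 M. For HA ⇌ H⁺ + A⁻, Ka = [H⁺][A⁻]/[HA] = [H⁺]² / ([HA]₀ − [H⁺]) = (6.918e-03)² / (0.328 − 6.918e-03) = 1.49e-04.

K_a = 1.49e-04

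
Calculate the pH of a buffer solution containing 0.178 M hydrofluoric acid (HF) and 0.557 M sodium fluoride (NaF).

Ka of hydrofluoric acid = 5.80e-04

pKa = -log(5.80e-04) = 3.24. pH = pKa + log([A⁻]/[HA]) = 3.24 + log(0.557/0.178)

pH = 3.73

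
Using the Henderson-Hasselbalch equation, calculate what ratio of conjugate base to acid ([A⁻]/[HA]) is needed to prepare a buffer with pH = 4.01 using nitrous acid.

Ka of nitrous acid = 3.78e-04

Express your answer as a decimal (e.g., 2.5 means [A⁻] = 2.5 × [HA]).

pKa = -log(3.78e-04) = 3.4225. pH = pKa + log([A⁻]/[HA]), so log([A⁻]/[HA]) = pH − pKa = 4.01 − 3.4225 = 0.5875. [A⁻]/[HA] = 10^(0.5875) = 3.87

[A⁻]/[HA] = 3.87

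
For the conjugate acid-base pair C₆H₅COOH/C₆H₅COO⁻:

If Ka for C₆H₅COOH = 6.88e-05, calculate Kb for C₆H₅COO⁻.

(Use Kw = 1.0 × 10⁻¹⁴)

For a conjugate pair Ka × Kb = Kw, so Kb = Kw/Ka = 1.0 × 10⁻¹⁴ / 6.88e-05 = 1.45e-10.

K_b = 1.45e-10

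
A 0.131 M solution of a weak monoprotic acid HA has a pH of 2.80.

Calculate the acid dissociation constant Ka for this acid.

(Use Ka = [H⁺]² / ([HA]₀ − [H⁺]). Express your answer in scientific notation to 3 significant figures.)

[H⁺] = 10^(−pH) = 10^(−2.80) = 1.585e-03 M. For HA ⇌ H⁺ + A⁻, Ka = [H⁺][A⁻]/[HA] = [H⁺]² / ([HA]₀ − [H⁺]) = (1.585e-03)² / (0.131 − 1.585e-03) = 1.94e-05.

K_a = 1.94e-05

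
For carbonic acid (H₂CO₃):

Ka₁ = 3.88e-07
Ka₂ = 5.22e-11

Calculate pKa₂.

pKa₂ = -log(Ka₂) = -log(5.22e-11) = 10.28.

pK_{a2} = 10.28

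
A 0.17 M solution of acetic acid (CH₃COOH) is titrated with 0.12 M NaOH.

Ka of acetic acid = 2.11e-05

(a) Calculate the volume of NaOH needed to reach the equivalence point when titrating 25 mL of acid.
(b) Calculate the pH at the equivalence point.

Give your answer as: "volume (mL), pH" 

moles acid = 0.17 × 25/1000 = 0.00425 mol; V_base = moles/0.12 × 1000 = 35.4 mL. At equivalence only the conjugate base is present: [A⁻] = 0.00425/0.060 = 7.0345e-02 M. Kb = Kw/Ka = 4.74e-10; [OH⁻] = √(Kb × [A⁻]) = 5.7740e-06; pOH = 5.24; pH = 14 - pOH = 8.76.

V = 35.4 mL, pH = 8.76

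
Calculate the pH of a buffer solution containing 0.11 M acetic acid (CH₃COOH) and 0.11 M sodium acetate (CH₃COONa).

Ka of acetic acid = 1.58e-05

pKa = -log(1.58e-05) = 4.80. pH = pKa + log([A⁻]/[HA]) = 4.80 + log(0.11/0.11)

pH = 4.80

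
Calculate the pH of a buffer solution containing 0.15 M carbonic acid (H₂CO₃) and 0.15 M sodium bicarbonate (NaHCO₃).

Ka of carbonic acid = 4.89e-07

pKa = -log(4.89e-07) = 6.31. pH = pKa + log([A⁻]/[HA]) = 6.31 + log(0.15/0.15)

pH = 6.31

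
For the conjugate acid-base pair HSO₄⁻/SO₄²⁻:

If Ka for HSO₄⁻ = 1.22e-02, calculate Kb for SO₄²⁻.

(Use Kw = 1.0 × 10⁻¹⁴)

For a conjugate pair Ka × Kb = Kw, so Kb = Kw/Ka = 1.0 × 10⁻¹⁴ / 1.22e-02 = 8.20e-13.

K_b = 8.20e-13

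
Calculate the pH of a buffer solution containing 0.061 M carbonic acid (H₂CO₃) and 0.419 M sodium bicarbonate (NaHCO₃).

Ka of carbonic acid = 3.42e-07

pKa = -log(3.42e-07) = 6.47. pH = pKa + log([A⁻]/[HA]) = 6.47 + log(0.419/0.061)

pH = 7.30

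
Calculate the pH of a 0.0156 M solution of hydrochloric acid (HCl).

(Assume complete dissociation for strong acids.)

[H⁺] = 0.0156 M for strong acid. pH = -log[H⁺] = -log(0.0156)

pH = 1.81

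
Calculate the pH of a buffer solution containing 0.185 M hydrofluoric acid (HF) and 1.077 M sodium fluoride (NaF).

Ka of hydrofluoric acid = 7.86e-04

pKa = -log(7.86e-04) = 3.10. pH = pKa + log([A⁻]/[HA]) = 3.10 + log(1.077/0.185)

pH = 3.87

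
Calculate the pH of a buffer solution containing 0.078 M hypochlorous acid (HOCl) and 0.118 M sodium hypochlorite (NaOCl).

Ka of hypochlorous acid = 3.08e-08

pKa = -log(3.08e-08) = 7.51. pH = pKa + log([A⁻]/[HA]) = 7.51 + log(0.118/0.078)

pH = 7.69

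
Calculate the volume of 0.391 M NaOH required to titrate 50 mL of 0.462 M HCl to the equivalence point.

At equivalence: moles acid = moles base. moles HCl = 0.462 × 50/1000 = 0.0231 mol. V_base = moles / 0.391 × 1000 = 59.1 mL.

V_{base} = 59.1 mL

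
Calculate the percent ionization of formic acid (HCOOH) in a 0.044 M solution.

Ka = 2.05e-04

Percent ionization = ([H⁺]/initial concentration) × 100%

Using Ka equilibrium: x² + Ka×x - Ka×C = 0. Solving: [H⁺] = 2.9026e-03. Percent = (2.9026e-03/0.044) × 100

Percent ionization = 6.6%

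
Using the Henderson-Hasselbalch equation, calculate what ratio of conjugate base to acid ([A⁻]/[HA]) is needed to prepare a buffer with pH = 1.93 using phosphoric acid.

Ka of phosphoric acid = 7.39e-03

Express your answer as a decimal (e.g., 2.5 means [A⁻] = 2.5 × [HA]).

pKa = -log(7.39e-03) = 2.1314. pH = pKa + log([A⁻]/[HA]), so log([A⁻]/[HA]) = pH − pKa = 1.93 − 2.1314 = -0.2014. [A⁻]/[HA] = 10^(-0.2014) = 0.629

[A⁻]/[HA] = 0.629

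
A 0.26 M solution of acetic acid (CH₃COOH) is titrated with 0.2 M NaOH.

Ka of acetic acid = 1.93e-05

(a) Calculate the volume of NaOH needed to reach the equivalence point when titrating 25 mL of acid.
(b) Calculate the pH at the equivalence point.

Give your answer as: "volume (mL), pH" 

moles acid = 0.26 × 25/1000 = 0.0065 mol; V_base = moles/0.2 × 1000 = 32.5 mL. At equivalence only the conjugate base is present: [A⁻] = 0.0065/0.057 = 1.1304e-01 M. Kb = Kw/Ka = 5.18e-10; [OH⁻] = √(Kb × [A⁻]) = 7.6532e-06; pOH = 5.12; pH = 14 - pOH = 8.88.

V = 32.5 mL, pH = 8.88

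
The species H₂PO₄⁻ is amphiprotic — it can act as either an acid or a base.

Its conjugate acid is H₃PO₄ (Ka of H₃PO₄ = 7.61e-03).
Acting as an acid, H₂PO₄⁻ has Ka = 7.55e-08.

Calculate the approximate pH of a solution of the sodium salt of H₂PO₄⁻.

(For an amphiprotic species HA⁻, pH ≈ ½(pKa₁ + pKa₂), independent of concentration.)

pKa₁ = -log(7.61e-03) = 2.12; pKa₂ = -log(7.55e-08) = 7.12. For an amphiprotic species, pH ≈ ½(pKa₁ + pKa₂) = ½(2.12 + 7.12) = 4.62.

pH = 4.62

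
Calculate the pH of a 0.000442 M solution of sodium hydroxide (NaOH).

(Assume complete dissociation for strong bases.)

[OH⁻] = 0.000442 M for strong base. pOH = -log[OH⁻] = 3.35, pH = 14 - pOH

pH = 10.65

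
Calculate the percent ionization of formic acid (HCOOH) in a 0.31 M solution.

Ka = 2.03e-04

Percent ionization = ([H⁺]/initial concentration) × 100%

Using Ka equilibrium: x² + Ka×x - Ka×C = 0. Solving: [H⁺] = 7.8320e-03. Percent = (7.8320e-03/0.31) × 100

Percent ionization = 2.53%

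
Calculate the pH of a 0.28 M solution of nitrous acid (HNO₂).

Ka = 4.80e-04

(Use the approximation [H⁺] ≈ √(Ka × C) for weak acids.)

[H⁺] = √(Ka × C) = √(4.80e-04 × 0.28) = 1.1593e-02. pH = -log(1.1593e-02)

pH = 1.94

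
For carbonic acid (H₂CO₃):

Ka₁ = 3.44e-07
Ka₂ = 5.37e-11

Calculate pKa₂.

pKa₂ = -log(Ka₂) = -log(5.37e-11) = 10.27.

pK_{a2} = 10.27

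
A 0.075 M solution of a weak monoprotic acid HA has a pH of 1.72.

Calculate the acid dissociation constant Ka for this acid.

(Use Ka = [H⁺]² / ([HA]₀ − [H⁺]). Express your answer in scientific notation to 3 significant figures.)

[H⁺] = 10^(−pH) = 10^(−1.72) = 1.905e-02 M. For HA ⇌ H⁺ + A⁻, Ka = [H⁺][A⁻]/[HA] = [H⁺]² / ([HA]₀ − [H⁺]) = (1.905e-02)² / (0.075 − 1.905e-02) = 6.49e-03.

K_a = 6.49e-03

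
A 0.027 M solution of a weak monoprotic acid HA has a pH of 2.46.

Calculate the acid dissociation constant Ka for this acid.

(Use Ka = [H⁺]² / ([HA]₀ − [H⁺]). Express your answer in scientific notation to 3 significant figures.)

[H⁺] = 10^(−pH) = 10^(−2.46) = 3.467e-03 M. For HA ⇌ H⁺ + A⁻, Ka = [H⁺][A⁻]/[HA] = [H⁺]² / ([HA]₀ − [H⁺]) = (3.467e-03)² / (0.027 − 3.467e-03) = 5.11e-04.

K_a = 5.11e-04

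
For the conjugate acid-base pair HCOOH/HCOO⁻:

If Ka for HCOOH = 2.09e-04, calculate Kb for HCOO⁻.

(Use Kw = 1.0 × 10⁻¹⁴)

For a conjugate pair Ka × Kb = Kw, so Kb = Kw/Ka = 1.0 × 10⁻¹⁴ / 2.09e-04 = 4.78e-11.

K_b = 4.78e-11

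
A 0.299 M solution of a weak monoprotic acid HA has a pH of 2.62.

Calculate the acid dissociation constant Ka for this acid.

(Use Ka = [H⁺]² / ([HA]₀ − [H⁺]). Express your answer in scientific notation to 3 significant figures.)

[H⁺] = 10^(−pH) = 10^(−2.62) = 2.399e-03 M. For HA ⇌ H⁺ + A⁻, Ka = [H⁺][A⁻]/[HA] = [H⁺]² / ([HA]₀ − [H⁺]) = (2.399e-03)² / (0.299 − 2.399e-03) = 1.94e-05.

K_a = 1.94e-05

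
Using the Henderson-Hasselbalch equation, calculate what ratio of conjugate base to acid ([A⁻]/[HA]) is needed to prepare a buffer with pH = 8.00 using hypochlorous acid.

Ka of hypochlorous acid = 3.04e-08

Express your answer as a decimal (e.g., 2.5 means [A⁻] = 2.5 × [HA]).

pKa = -log(3.04e-08) = 7.5171. pH = pKa + log([A⁻]/[HA]), so log([A⁻]/[HA]) = pH − pKa = 8.00 − 7.5171 = 0.4829. [A⁻]/[HA] = 10^(0.4829) = 3.04

[A⁻]/[HA] = 3.04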